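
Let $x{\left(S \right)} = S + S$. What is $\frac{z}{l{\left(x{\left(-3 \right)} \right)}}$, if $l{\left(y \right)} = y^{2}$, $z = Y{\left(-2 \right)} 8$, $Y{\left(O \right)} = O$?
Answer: $- \frac{4}{9} \approx -0.44444$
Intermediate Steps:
$x{\left(S \right)} = 2 S$
$z = -16$ ($z = \left(-2\right) 8 = -16$)
$\frac{z}{l{\left(x{\left(-3 \right)} \right)}} = \frac{1}{\left(2 \left(-3\right)\right)^{2}} \left(-16\right) = \frac{1}{\left(-6\right)^{2}} \left(-16\right) = \frac{1}{36} \left(-16\right) = - \frac{4}{9}$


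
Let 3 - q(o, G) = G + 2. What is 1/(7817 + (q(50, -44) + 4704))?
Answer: 1/12566 ≈ 7.9580e-5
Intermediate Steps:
q(o, G) = 1 - G (q(o, G) = 3 - (G + 2) = 3 - (2 + G) = 3 + (-2 - G) = 1 - G)
1/(7817 + (q(50, -44) + 4704)) = 1/(7817 + ((1 - 1*(-44)) + 4704)) = 1/(7817 + ((1 + 44) + 4704)) = 1/(7817 + (45 + 4704)) = 1/(7817 + 4749) = 1/12566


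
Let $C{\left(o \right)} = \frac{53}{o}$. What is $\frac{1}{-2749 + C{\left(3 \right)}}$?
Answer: $- \frac{3}{8194} \approx -0.00036612$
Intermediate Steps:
$\frac{1}{-2749 + C{\left(3 \right)}} = \frac{1}{-2749 + \frac{53}{3}} = \frac{1}{- \frac{8194}{3}} = - \frac{3}{8194}$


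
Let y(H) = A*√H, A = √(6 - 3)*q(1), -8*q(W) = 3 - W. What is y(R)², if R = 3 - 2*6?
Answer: -27/16 ≈ -1.6875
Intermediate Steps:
q(W) = -3/8 + W/8 (q(W) = -(3 - W)/8 = -3/8 + W/8)
A = -√3/4 (A = √(6 - 3)*(-3/8 + (⅛)*1) = √3*(-3/8 + ⅛) = √3*(-¼) = -√3/4 ≈ -0.43301)
R = -9 (R = 3 - 12 = -9)
y(H) = -√3*√H/4 (y(H) = (-√3/4)*√H = -√3*√H/4)
y(R)² = (-√3*√(-9)/4)² = (-√3*3*I/4)² = (-3*I*√3/4)² = -27/16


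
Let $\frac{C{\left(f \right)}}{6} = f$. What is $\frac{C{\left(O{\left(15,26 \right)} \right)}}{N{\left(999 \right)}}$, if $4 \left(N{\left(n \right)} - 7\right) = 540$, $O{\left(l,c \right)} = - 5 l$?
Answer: $- \frac{225}{71} \approx -3.169$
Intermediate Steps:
$N{\left(n \right)} = 142$ ($N{\left(n \right)} = 7 + \frac{1}{4} \cdot 540 = 7 + 135 = 142$)
$C{\left(f \right)} = 6 f$
$\frac{C{\left(O{\left(15,26 \right)} \right)}}{N{\left(999 \right)}} = \frac{6 \left(\left(-5\right) 15\right)}{142} = 6 \left(-75\right) \frac{1}{142} = \left(-450\right) \frac{1}{142} = - \frac{225}{71}$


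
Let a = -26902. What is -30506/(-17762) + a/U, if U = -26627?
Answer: 645058293/236474387 ≈ 2.7278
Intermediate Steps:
-30506/(-17762) + a/U = -30506/(-17762) - 26902/(-26627) = -30506*(-1/17762) - 26902*(-1/26627) = 15253/8881 + 26902/26627 = 645058293/236474387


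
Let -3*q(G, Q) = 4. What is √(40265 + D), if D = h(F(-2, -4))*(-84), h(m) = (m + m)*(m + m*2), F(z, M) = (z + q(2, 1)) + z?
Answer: 3*√2881 ≈ 161.02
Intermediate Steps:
q(G, Q) = -4/3 (q(G, Q) = -⅓*4 = -4/3)
F(z, M) = -4/3 + 2*z (F(z, M) = (z - 4/3) + z = (-4/3 + z) + z = -4/3 + 2*z)
h(m) = 6*m² (h(m) = (2*m)*(m + 2*m) = (2*m)*(3*m) = 6*m²)
D = -14336 (D = (6*(-4/3 + 2*(-2))²)*(-84) = (6*(-4/3 - 4)²)*(-84) = (6*(-16/3)²)*(-84) = (6*(256/9))*(-84) = (512/3)*(-84) = -14336)
√(40265 + D) = √(40265 - 14336) = √25929 = 3*√2881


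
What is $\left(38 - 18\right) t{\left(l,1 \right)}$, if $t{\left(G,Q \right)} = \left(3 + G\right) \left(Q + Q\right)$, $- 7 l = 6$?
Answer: $\frac{600}{7} \approx 85.714$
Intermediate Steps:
$l = - \frac{6}{7}$ ($l = \left(- \frac{1}{7}\right) 6 = - \frac{6}{7} \approx -0.85714$)
$t{\left(G,Q \right)} = 2 Q \left(3 + G\right)$ ($t{\left(G,Q \right)} = \left(3 + G\right) 2 Q = 2 Q \left(3 + G\right)$)
$\left(38 - 18\right) t{\left(l,1 \right)} = \left(38 - 18\right) 2 \cdot 1 \left(3 - \frac{6}{7}\right) = 20 \cdot 2 \cdot 1 \cdot \frac{15}{7} = 20 \cdot \frac{30}{7} = \frac{600}{7}$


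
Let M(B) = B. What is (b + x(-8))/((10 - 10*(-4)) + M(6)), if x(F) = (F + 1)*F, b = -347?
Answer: -291/56 ≈ -5.1964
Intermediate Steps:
x(F) = F*(1 + F) (x(F) = (1 + F)*F = F*(1 + F))
(b + x(-8))/((10 - 10*(-4)) + M(6)) = (-347 - 8*(1 - 8))/((10 - 10*(-4)) + 6) = (-347 - 8*(-7))/((10 + 40) + 6) = (-347 + 56)/(50 + 6) = -291/56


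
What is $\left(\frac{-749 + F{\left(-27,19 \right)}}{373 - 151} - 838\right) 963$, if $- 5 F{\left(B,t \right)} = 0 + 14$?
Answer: $- \frac{299794419}{370} \approx -8.1026 \cdot 10^{5}$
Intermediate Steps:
$F{\left(B,t \right)} = - \frac{14}{5}$ ($F{\left(B,t \right)} = - \frac{0 + 14}{5} = \left(- \frac{1}{5}\right) 14 = - \frac{14}{5}$)
$\left(\frac{-749 + F{\left(-27,19 \right)}}{373 - 151} - 838\right) 963 = \left(\frac{-749 - \frac{14}{5}}{373 - 151} - 838\right) 963 = \left(- \frac{3759}{5 \left(373 - 151\right)} - 838\right) 963 = \left(- \frac{3759}{5 \cdot 222} - 838\right) 963 = \left(\left(- \frac{3759}{5}\right) \frac{1}{222} - 838\right) 963 = \left(- \frac{1253}{370} - 838\right) 963 = \left(- \frac{311313}{370}\right) 963 = - \frac{299794419}{370}$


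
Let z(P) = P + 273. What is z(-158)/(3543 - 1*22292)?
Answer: -115/18749 ≈ -0.0061337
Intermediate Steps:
z(P) = 273 + P
z(-158)/(3543 - 1*22292) = (273 - 158)/(3543 - 1*22292) = 115/(3543 - 22292) = 115/(-18749) = 115*(-1/18749) = -115/18749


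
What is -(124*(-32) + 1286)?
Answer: 2682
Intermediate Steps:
-(124*(-32) + 1286) = -(-3968 + 1286) = -1*(-2682) = 2682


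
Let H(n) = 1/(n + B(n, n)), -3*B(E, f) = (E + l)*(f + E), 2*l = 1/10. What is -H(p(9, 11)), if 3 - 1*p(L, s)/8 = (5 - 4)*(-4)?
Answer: 15/30548 ≈ 0.00049103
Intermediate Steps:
p(L, s) = 56 (p(L, s) = 24 - 8*(5 - 4)*(-4) = 24 - 8*(-4) = 24 + 32 = 56)
l = 1/20 (l = (½)/10 = (½)*(⅒) = 1/20 ≈ 0.050000)
B(E, f) = -(1/20 + E)*(E + f)/3 (B(E, f) = -(E + 1/20)*(f + E)/3 = -(1/20 + E)*(E + f)/3)
H(n) = 1/(-2*n²/3 + 29*n/30) (H(n) = 1/(n + (-n²/3 - n/60 - n/60 - n*n/3)) = 1/(n + (-n²/3 - n/60 - n/60 - n²/3)) = 1/(n + (-2*n²/3 - n/30)) = 1/(-2*n²/3 + 29*n/30))
-H(p(9, 11)) = -(-30)/(56*(-29 + 20*56)) = -(-30)/(56*(-29 + 1120)) = -(-30)/(56*1091) = -1*(-15/30548) = 15/30548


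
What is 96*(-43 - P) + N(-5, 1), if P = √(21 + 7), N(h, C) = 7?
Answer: -4121 - 192*√7 ≈ -4629.0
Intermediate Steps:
P = 2*√7 (P = √28 = 2*√7 ≈ 5.2915)
96*(-43 - P) + N(-5, 1) = 96*(-43 - 2*√7) + 7 = (-4128 - 192*√7) + 7 = -4121 - 192*√7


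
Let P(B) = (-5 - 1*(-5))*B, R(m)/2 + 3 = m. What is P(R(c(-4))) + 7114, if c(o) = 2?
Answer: 7114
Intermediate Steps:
R(m) = -6 + 2*m
P(B) = 0 (P(B) = (-5 + 5)*B = 0*B = 0)
P(R(c(-4))) + 7114 = 0 + 7114 = 7114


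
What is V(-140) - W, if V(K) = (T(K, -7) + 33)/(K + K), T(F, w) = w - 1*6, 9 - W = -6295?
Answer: -88257/14 ≈ -6304.1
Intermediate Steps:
W = 6304 (W = 9 - 1*(-6295) = 9 + 6295 = 6304)
T(F, w) = -6 + w (T(F, w) = w - 6 = -6 + w)
V(K) = 10/K (V(K) = ((-6 - 7) + 33)/(K + K) = (-13 + 33)/((2*K)) = 20*(1/(2*K)) = 10/K)
V(-140) - W = 10/(-140) - 1*6304 = 10*(-1/140) - 6304 = -1/14 - 6304 = -88257/14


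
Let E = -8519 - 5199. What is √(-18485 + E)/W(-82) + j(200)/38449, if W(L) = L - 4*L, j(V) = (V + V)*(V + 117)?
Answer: 126800/38449 + I*√32203/246 ≈ 3.2979 + 0.72948*I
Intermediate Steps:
j(V) = 2*V*(117 + V) (j(V) = (2*V)*(117 + V) = 2*V*(117 + V))
E = -13718
W(L) = -3*L
√(-18485 + E)/W(-82) + j(200)/38449 = √(-18485 - 13718)/((-3*(-82))) + (2*200*(117 + 200))/38449 = √(-32203)/246 + (2*200*317)*(1/38449) = (I*√32203)*(1/246) + 126800*(1/38449) = I*√32203/246 + 126800/38449 = 126800/38449 + I*√32203/246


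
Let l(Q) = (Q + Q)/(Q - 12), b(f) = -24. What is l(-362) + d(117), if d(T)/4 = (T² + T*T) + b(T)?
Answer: 20461154/187 ≈ 1.0942e+5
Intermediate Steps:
d(T) = -96 + 8*T² (d(T) = 4*((T² + T*T) - 24) = 4*((T² + T²) - 24) = 4*(2*T² - 24) = 4*(-24 + 2*T²) = -96 + 8*T²)
l(Q) = 2*Q/(-12 + Q) (l(Q) = (2*Q)/(-12 + Q) = 2*Q/(-12 + Q))
l(-362) + d(117) = 2*(-362)/(-12 - 362) + (-96 + 8*117²) = 2*(-362)/(-374) + (-96 + 8*13689) = 2*(-362)*(-1/374) + (-96 + 109512) = 362/187 + 109416 = 20461154/187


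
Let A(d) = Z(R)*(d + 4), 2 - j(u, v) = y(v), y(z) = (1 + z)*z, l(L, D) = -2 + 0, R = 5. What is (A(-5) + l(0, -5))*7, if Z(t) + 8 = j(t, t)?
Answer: 238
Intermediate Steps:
l(L, D) = -2
y(z) = z*(1 + z)
j(u, v) = 2 - v*(1 + v)
Z(t) = -6 - t*(1 + t) (Z(t) = -8 + (2 - t*(1 + t)) = -6 - t*(1 + t))
A(d) = -144 - 36*d (A(d) = (-6 - 1*5*(1 + 5))*(d + 4) = (-6 - 1*5*6)*(4 + d) = (-6 - 30)*(4 + d) = -36*(4 + d) = -144 - 36*d)
(A(-5) + l(0, -5))*7 = ((-144 - 36*(-5)) - 2)*7 = ((-144 + 180) - 2)*7 = (36 - 2)*7 = 34*7 = 238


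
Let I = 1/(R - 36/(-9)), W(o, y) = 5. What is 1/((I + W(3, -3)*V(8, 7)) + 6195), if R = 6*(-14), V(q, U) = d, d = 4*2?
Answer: 80/498799 ≈ 0.00016039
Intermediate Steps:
d = 8
V(q, U) = 8
R = -84
I = -1/80 (I = 1/(-84 - 36/(-9)) = 1/(-84 - 36*(-⅑)) = 1/(-84 + 4) = 1/(-80) = -1/80 ≈ -0.012500)
1/((I + W(3, -3)*V(8, 7)) + 6195) = 1/((-1/80 + 5*8) + 6195) = 1/((-1/80 + 40) + 6195) = 1/(3199/80 + 6195) = 1/(498799/80) = 80/498799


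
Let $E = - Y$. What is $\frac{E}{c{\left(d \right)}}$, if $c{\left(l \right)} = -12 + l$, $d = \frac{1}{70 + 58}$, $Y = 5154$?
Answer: $\frac{659712}{1535} \approx 429.78$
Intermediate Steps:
$d = \frac{1}{128} \approx 0.0078125$
$E = -5154$ ($E = \left(-1\right) 5154 = -5154$)
$\frac{E}{c{\left(d \right)}} = - \frac{5154}{-12 + \frac{1}{128}} = - \frac{5154}{- \frac{1535}{128}} = \left(-5154\right) \left(- \frac{128}{1535}\right) = \frac{659712}{1535}$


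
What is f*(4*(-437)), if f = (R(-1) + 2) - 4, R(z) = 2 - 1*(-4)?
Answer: -6992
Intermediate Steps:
R(z) = 6 (R(z) = 2 + 4 = 6)
f = 4 (f = (6 + 2) - 4 = 8 - 4 = 4)
f*(4*(-437)) = 4*(4*(-437)) = 4*(-1748) = -6992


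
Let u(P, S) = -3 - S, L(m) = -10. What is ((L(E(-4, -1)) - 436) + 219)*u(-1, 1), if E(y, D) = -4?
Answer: 908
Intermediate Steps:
((L(E(-4, -1)) - 436) + 219)*u(-1, 1) = ((-10 - 436) + 219)*(-3 - 1*1) = (-446 + 219)*(-3 - 1) = -227*(-4) = 908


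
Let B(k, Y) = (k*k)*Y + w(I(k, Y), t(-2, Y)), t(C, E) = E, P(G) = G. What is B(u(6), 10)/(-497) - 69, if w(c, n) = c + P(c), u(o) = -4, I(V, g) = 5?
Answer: -34463/497 ≈ -69.342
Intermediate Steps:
w(c, n) = 2*c (w(c, n) = c + c = 2*c)
B(k, Y) = 10 + Y*k**2 (B(k, Y) = (k*k)*Y + 2*5 = k**2*Y + 10 = Y*k**2 + 10 = 10 + Y*k**2)
B(u(6), 10)/(-497) - 69 = (10 + 10*(-4)**2)/(-497) - 69 = (10 + 10*16)*(-1/497) - 69 = (10 + 160)*(-1/497) - 69 = 170*(-1/497) - 69 = -170/497 - 69 = -34463/497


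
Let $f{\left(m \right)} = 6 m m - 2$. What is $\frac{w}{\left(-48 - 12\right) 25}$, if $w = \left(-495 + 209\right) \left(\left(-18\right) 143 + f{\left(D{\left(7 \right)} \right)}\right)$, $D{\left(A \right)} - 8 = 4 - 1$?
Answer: $- \frac{5291}{15} \approx -352.73$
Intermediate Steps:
$D{\left(A \right)} = 11$ ($D{\left(A \right)} = 8 + \left(4 - 1\right) = 8 + 3 = 11$)
$f{\left(m \right)} = -2 + 6 m^{2}$ ($f{\left(m \right)} = 6 m^{2} - 2 = -2 + 6 m^{2}$)
$w = 529100$ ($w = \left(-495 + 209\right) \left(\left(-18\right) 143 - \left(2 - 6 \cdot 11^{2}\right)\right) = - 286 \left(-2574 + \left(-2 + 6 \cdot 121\right)\right) = - 286 \left(-2574 + \left(-2 + 726\right)\right) = - 286 \left(-2574 + 724\right) = \left(-286\right) \left(-1850\right) = 529100$)
$\frac{w}{\left(-48 - 12\right) 25} = \frac{529100}{\left(-48 - 12\right) 25} = \frac{529100}{\left(-60\right) 25} = \frac{529100}{-1500} = 529100 \left(- \frac{1}{1500}\right) = - \frac{5291}{15}$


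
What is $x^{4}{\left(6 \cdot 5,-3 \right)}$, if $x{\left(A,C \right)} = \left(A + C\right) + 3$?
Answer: $810000$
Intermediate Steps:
$x{\left(A,C \right)} = 3 + A + C$
$x^{4}{\left(6 \cdot 5,-3 \right)} = \left(3 + 6 \cdot 5 - 3\right)^{4} = \left(3 + 30 - 3\right)^{4} = 30^{4} = 810000$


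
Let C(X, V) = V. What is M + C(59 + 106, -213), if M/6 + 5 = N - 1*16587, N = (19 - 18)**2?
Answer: -99759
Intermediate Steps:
N = 1 (N = 1**2 = 1)
M = -99546 (M = -30 + 6*(1 - 1*16587) = -30 + 6*(1 - 16587) = -30 + 6*(-16586) = -30 - 99516 = -99546)
M + C(59 + 106, -213) = -99546 - 213 = -99759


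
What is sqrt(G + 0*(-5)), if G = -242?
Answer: 11*I*sqrt(2) ≈ 15.556*I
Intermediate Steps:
sqrt(G + 0*(-5)) = sqrt(-242 + 0*(-5)) = sqrt(-242 + 0) = sqrt(-242) = 11*I*sqrt(2)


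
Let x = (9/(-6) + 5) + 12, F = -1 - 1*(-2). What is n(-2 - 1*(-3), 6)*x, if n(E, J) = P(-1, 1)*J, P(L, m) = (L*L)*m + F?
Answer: 186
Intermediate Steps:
F = 1 (F = -1 + 2 = 1)
P(L, m) = 1 + m*L² (P(L, m) = (L*L)*m + 1 = L²*m + 1 = m*L² + 1 = 1 + m*L²)
x = 31/2 (x = (9*(-⅙) + 5) + 12 = (-3/2 + 5) + 12 = 7/2 + 12 = 31/2 ≈ 15.500)
n(E, J) = 2*J (n(E, J) = (1 + 1*(-1)²)*J = (1 + 1*1)*J = (1 + 1)*J = 2*J)
n(-2 - 1*(-3), 6)*x = (2*6)*(31/2) = 12*(31/2) = 186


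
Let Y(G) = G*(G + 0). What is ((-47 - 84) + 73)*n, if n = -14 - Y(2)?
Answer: 1044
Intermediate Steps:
Y(G) = G² (Y(G) = G*G = G²)
n = -18 (n = -14 - 1*2² = -14 - 1*4 = -14 - 4 = -18)
((-47 - 84) + 73)*n = ((-47 - 84) + 73)*(-18) = (-131 + 73)*(-18) = -58*(-18) = 1044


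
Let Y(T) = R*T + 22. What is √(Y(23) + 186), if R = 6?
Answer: √346 ≈ 18.601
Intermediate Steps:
Y(T) = 22 + 6*T (Y(T) = 6*T + 22 = 22 + 6*T)
√(Y(23) + 186) = √((22 + 6*23) + 186) = √((22 + 138) + 186) = √(160 + 186) = √346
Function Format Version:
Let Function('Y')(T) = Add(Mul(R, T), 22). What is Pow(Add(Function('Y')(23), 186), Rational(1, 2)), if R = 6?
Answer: Pow(346, Rational(1, 2)) ≈ 18.601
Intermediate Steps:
Function('Y')(T) = Add(22, Mul(6, T)) (Function('Y')(T) = Add(Mul(6, T), 22) = Add(22, Mul(6, T)))
Pow(Add(Function('Y')(23), 186), Rational(1, 2)) = Pow(Add(Add(22, Mul(6, 23)), 186), Rational(1, 2)) = Pow(Add(Add(22, 138), 186), Rational(1, 2)) = Pow(Add(160, 186), Rational(1, 2)) = Pow(346, Rational(1, 2))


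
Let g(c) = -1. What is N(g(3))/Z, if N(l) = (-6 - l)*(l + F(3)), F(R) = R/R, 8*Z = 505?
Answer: 0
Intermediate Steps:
Z = 505/8 (Z = (1/8)*505 = 505/8 ≈ 63.125)
F(R) = 1
N(l) = (1 + l)*(-6 - l) (N(l) = (-6 - l)*(l + 1) = (-6 - l)*(1 + l) = (1 + l)*(-6 - l))
N(g(3))/Z = (-6 - 1*(-1)**2 - 7*(-1))/(505/8) = (-6 - 1*1 + 7)*(8/505) = (-6 - 1 + 7)*(8/505) = 0*(8/505) = 0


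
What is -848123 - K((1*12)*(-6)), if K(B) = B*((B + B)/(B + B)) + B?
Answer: -847979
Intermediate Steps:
K(B) = 2*B (K(B) = B*((2*B)/((2*B))) + B = B*((2*B)*(1/(2*B))) + B = B*1 + B = B + B = 2*B)
-848123 - K((1*12)*(-6)) = -848123 - 2*(1*12)*(-6) = -848123 - 2*12*(-6) = -848123 - 2*(-72) = -848123 - 1*(-144) = -848123 + 144 = -847979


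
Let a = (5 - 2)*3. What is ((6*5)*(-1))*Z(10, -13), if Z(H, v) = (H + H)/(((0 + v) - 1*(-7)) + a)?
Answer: -200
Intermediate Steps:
a = 9 (a = 3*3 = 9)
Z(H, v) = 2*H/(16 + v) (Z(H, v) = (H + H)/(((0 + v) - 1*(-7)) + 9) = (2*H)/((v + 7) + 9) = (2*H)/((7 + v) + 9) = (2*H)/(16 + v) = 2*H/(16 + v))
((6*5)*(-1))*Z(10, -13) = ((6*5)*(-1))*(2*10/(16 - 13)) = (30*(-1))*(2*10/3) = -60*10/3 = -30*20/3 = -200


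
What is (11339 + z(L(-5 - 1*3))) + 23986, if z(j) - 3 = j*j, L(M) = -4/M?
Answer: 141313/4 ≈ 35328.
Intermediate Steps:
z(j) = 3 + j**2 (z(j) = 3 + j*j = 3 + j**2)
(11339 + z(L(-5 - 1*3))) + 23986 = (11339 + (3 + (-4/(-5 - 1*3))**2)) + 23986 = (11339 + (3 + (-4/(-5 - 3))**2)) + 23986 = (11339 + (3 + (-4/(-8))**2)) + 23986 = (11339 + (3 + (-4*(-1/8))**2)) + 23986 = (11339 + (3 + (1/2)**2)) + 23986 = (11339 + (3 + 1/4)) + 23986 = (11339 + 13/4) + 23986 = 45369/4 + 23986 = 141313/4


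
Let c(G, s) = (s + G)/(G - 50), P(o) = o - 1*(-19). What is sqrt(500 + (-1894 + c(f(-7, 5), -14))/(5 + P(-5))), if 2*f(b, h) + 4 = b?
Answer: sqrt(197848805)/703 ≈ 20.008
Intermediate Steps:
f(b, h) = -2 + b/2
P(o) = 19 + o (P(o) = o + 19 = 19 + o)
c(G, s) = (G + s)/(-50 + G)
sqrt(500 + (-1894 + c(f(-7, 5), -14))/(5 + P(-5))) = sqrt(500 + (-1894 + ((-2 + (1/2)*(-7)) - 14)/(-50 + (-2 + (1/2)*(-7))))/(5 + (19 - 5))) = sqrt(500 + (-1894 + ((-2 - 7/2) - 14)/(-50 + (-2 - 7/2)))/(5 + 14)) = sqrt(500 + (-1894 + (-11/2 - 14)/(-50 - 11/2))/19) = sqrt(500 + (-1894 - 39/2/(-111/2))*(1/19)) = sqrt(500 + (-1894 - 2/111*(-39/2))*(1/19)) = sqrt(500 + (-1894 + 13/37)*(1/19)) = sqrt(500 - 70065/37*1/19) = sqrt(500 - 70065/703) = sqrt(281435/703) = sqrt(197848805)/703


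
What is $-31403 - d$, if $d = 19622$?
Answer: $-51025$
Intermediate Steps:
$-31403 - d = -31403 - 19622 = -51025$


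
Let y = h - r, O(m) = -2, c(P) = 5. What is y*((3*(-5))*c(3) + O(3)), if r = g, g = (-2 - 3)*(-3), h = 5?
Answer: 770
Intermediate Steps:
g = 15 (g = -5*(-3) = 15)
r = 15
y = -10 (y = 5 - 1*15 = 5 - 15 = -10)
y*((3*(-5))*c(3) + O(3)) = -10*((3*(-5))*5 - 2) = -10*(-15*5 - 2) = -10*(-75 - 2) = -10*(-77) = 770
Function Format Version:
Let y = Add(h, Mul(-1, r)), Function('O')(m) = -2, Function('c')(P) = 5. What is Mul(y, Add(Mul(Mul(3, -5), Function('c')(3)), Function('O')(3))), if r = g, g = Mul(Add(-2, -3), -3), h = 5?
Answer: 770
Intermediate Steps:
g = 15 (g = Mul(-5, -3) = 15)
r = 15
y = -10 (y = Add(5, Mul(-1, 15)) = Add(5, -15) = -10)
Mul(y, Add(Mul(Mul(3, -5), Function('c')(3)), Function('O')(3))) = Mul(-10, Add(Mul(Mul(3, -5), 5), -2)) = Mul(-10, Add(Mul(-15, 5), -2)) = Mul(-10, Add(-75, -2)) = Mul(-10, -77) = 770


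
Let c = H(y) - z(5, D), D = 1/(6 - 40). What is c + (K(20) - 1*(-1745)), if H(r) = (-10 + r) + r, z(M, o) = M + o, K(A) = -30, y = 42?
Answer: 60657/34 ≈ 1784.0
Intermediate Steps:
D = -1/34 (D = 1/(-34) = -1/34 ≈ -0.029412)
H(r) = -10 + 2*r
c = 2347/34 (c = (-10 + 2*42) - (5 - 1/34) = (-10 + 84) - 1*169/34 = 74 - 169/34 = 2347/34 ≈ 69.029)
c + (K(20) - 1*(-1745)) = 2347/34 + (-30 - 1*(-1745)) = 2347/34 + (-30 + 1745) = 2347/34 + 1715 = 60657/34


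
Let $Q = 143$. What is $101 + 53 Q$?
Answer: $7680$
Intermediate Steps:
$101 + 53 Q = 101 + 53 \cdot 143 = 101 + 7579 = 7680$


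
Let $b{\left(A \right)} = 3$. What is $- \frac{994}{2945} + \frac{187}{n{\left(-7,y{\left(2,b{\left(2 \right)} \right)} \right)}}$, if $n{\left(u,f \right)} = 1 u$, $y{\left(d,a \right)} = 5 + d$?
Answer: $- \frac{557673}{20615} \approx -27.052$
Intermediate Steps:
$n{\left(u,f \right)} = u$
$- \frac{994}{2945} + \frac{187}{n{\left(-7,y{\left(2,b{\left(2 \right)} \right)} \right)}} = - \frac{994}{2945} + \frac{187}{-7} = \left(-994\right) \frac{1}{2945} + 187 \left(- \frac{1}{7}\right) = - \frac{994}{2945} - \frac{187}{7} = - \frac{557673}{20615}$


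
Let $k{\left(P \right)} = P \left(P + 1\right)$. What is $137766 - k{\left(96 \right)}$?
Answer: $128454$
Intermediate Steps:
$k{\left(P \right)} = P \left(1 + P\right)$
$137766 - k{\left(96 \right)} = 137766 - 96 \left(1 + 96\right) = 137766 - 96 \cdot 97 = 137766 - 9312 = 128454$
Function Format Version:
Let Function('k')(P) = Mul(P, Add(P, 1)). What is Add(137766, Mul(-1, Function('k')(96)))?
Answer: 128454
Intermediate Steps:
Function('k')(P) = Mul(P, Add(1, P))
Add(137766, Mul(-1, Function('k')(96))) = Add(137766, Mul(-1, Mul(96, Add(1, 96)))) = Add(137766, Mul(-1, Mul(96, 97))) = Add(137766, Mul(-1, 9312)) = Add(137766, -9312) = 128454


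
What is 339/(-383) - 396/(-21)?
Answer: 48183/2681 ≈ 17.972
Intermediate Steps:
339/(-383) - 396/(-21) = 339*(-1/383) - 396*(-1/21) = -339/383 + 132/7 = 48183/2681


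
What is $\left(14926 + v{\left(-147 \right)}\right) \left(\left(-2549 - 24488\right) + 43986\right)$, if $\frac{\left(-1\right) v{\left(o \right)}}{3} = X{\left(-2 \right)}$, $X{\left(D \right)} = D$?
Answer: $253082468$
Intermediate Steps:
$v{\left(o \right)} = 6$ ($v{\left(o \right)} = \left(-3\right) \left(-2\right) = 6$)
$\left(14926 + v{\left(-147 \right)}\right) \left(\left(-2549 - 24488\right) + 43986\right) = \left(14926 + 6\right) \left(\left(-2549 - 24488\right) + 43986\right) = 14932 \left(\left(-2549 - 24488\right) + 43986\right) = 14932 \left(-27037 + 43986\right) = 14932 \cdot 16949 = 253082468$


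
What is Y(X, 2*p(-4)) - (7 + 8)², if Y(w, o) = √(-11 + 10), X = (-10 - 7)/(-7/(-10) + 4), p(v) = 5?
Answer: -225 + I ≈ -225.0 + 1.0*I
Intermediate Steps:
X = -170/47 (X = -17/(-7*(-⅒) + 4) = -17/(7/10 + 4) = -17/47/10 = -17*10/47 = -170/47 ≈ -3.6170)
Y(w, o) = I (Y(w, o) = √(-1) = I)
Y(X, 2*p(-4)) - (7 + 8)² = I - (7 + 8)² = I - 1*15² = I - 1*225 = I - 225 = -225 + I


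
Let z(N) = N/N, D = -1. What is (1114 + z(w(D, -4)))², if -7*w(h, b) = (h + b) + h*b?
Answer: 1243225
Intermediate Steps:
w(h, b) = -b/7 - h/7 - b*h/7 (w(h, b) = -((h + b) + h*b)/7 = -((b + h) + b*h)/7 = -(b + h + b*h)/7 = -b/7 - h/7 - b*h/7)
z(N) = 1
(1114 + z(w(D, -4)))² = (1114 + 1)² = 1115² = 1243225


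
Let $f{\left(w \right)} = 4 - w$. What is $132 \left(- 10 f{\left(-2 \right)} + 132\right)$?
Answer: $9504$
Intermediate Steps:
$132 \left(- 10 f{\left(-2 \right)} + 132\right) = 132 \left(- 10 \left(4 - -2\right) + 132\right) = 132 \left(- 10 \left(4 + 2\right) + 132\right) = 132 \left(\left(-10\right) 6 + 132\right) = 132 \left(-60 + 132\right) = 132 \cdot 72 = 9504$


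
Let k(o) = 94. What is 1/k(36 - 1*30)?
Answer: 1/94 ≈ 0.010638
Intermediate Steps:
1/k(36 - 1*30) = 1/94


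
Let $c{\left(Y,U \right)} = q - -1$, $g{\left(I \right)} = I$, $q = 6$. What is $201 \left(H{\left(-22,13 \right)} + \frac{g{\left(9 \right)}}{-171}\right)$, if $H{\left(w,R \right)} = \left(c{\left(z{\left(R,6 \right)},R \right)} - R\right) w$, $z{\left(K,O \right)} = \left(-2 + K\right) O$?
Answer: $\frac{503907}{19} \approx 26521.0$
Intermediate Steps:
$z{\left(K,O \right)} = O \left(-2 + K\right)$
$c{\left(Y,U \right)} = 7$ ($c{\left(Y,U \right)} = 6 - -1 = 6 + 1 = 7$)
$H{\left(w,R \right)} = w \left(7 - R\right)$ ($H{\left(w,R \right)} = \left(7 - R\right) w = w \left(7 - R\right)$)
$201 \left(H{\left(-22,13 \right)} + \frac{g{\left(9 \right)}}{-171}\right) = 201 \left(- 22 \left(7 - 13\right) + \frac{9}{-171}\right) = 201 \left(- 22 \left(7 - 13\right) + 9 \left(- \frac{1}{171}\right)\right) = 201 \left(\left(-22\right) \left(-6\right) - \frac{1}{19}\right) = 201 \left(132 - \frac{1}{19}\right) = 201 \cdot \frac{2507}{19} = \frac{503907}{19}$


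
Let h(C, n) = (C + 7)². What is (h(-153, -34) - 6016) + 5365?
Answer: 20665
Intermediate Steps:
h(C, n) = (7 + C)²
(h(-153, -34) - 6016) + 5365 = ((7 - 153)² - 6016) + 5365 = ((-146)² - 6016) + 5365 = (21316 - 6016) + 5365 = 15300 + 5365 = 20665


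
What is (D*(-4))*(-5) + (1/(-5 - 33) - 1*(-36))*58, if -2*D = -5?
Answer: 40593/19 ≈ 2136.5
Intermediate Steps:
D = 5/2 (D = -½*(-5) = 5/2 ≈ 2.5000)
(D*(-4))*(-5) + (1/(-5 - 33) - 1*(-36))*58 = ((5/2)*(-4))*(-5) + (1/(-5 - 33) - 1*(-36))*58 = -10*(-5) + (1/(-38) + 36)*58 = 50 + (-1/38 + 36)*58 = 50 + (1367/38)*58 = 50 + 39643/19 = 40593/19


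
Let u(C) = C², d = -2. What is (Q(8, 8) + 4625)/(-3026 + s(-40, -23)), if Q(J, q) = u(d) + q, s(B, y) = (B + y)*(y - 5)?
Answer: -4637/1262 ≈ -3.6743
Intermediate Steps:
s(B, y) = (-5 + y)*(B + y) (s(B, y) = (B + y)*(-5 + y) = (-5 + y)*(B + y))
Q(J, q) = 4 + q (Q(J, q) = (-2)² + q = 4 + q)
(Q(8, 8) + 4625)/(-3026 + s(-40, -23)) = ((4 + 8) + 4625)/(-3026 + ((-23)² - 5*(-40) - 5*(-23) - 40*(-23))) = (12 + 4625)/(-3026 + (529 + 200 + 115 + 920)) = 4637/(-3026 + 1764) = 4637/(-1262) = 4637*(-1/1262) = -4637/1262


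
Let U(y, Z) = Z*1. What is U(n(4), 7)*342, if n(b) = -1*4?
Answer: 2394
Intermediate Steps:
n(b) = -4
U(y, Z) = Z
U(n(4), 7)*342 = 7*342 = 2394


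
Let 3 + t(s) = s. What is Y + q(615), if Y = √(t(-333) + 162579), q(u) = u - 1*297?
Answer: 318 + 9*√2003 ≈ 720.79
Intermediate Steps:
t(s) = -3 + s
q(u) = -297 + u (q(u) = u - 297 = -297 + u)
Y = 9*√2003 (Y = √((-3 - 333) + 162579) = √(-336 + 162579) = √162243 = 9*√2003 ≈ 402.79)
Y + q(615) = 9*√2003 + (-297 + 615) = 9*√2003 + 318 = 318 + 9*√2003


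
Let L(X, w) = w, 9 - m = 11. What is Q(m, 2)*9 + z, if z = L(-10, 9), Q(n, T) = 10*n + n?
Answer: -189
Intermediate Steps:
m = -2 (m = 9 - 1*11 = 9 - 11 = -2)
Q(n, T) = 11*n
z = 9
Q(m, 2)*9 + z = (11*(-2))*9 + 9 = -22*9 + 9 = -198 + 9 = -189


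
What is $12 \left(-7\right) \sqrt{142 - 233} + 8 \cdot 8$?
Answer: $64 - 84 i \sqrt{91} \approx 64.0 - 801.31 i$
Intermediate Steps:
$12 \left(-7\right) \sqrt{142 - 233} + 8 \cdot 8 = - 84 \sqrt{-91} + 64 = - 84 i \sqrt{91} + 64 = 64 - 84 i \sqrt{91}$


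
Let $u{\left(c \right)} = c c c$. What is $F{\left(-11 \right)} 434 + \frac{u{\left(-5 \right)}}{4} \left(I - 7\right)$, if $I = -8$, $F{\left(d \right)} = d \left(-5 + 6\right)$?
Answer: $- \frac{17221}{4} \approx -4305.3$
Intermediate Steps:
$u{\left(c \right)} = c^{3}$ ($u{\left(c \right)} = c^{2} c = c^{3}$)
$F{\left(d \right)} = d$ ($F{\left(d \right)} = d 1 = d$)
$F{\left(-11 \right)} 434 + \frac{u{\left(-5 \right)}}{4} \left(I - 7\right) = \left(-11\right) 434 + \frac{\left(-5\right)^{3}}{4} \left(-8 - 7\right) = -4774 + \left(-125\right) \frac{1}{4} \left(-15\right) = -4774 - - \frac{1875}{4} = -4774 + \frac{1875}{4} = - \frac{17221}{4}$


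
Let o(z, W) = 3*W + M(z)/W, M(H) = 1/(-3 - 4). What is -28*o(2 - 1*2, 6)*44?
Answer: -66440/3 ≈ -22147.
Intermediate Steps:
M(H) = -⅐ (M(H) = 1/(-7) = -⅐)
o(z, W) = 3*W - 1/(7*W)
-28*o(2 - 1*2, 6)*44 = -28*(3*6 - ⅐/6)*44 = -28*(18 - ⅐*⅙)*44 = -28*(18 - 1/42)*44 = -28*755/42*44 = -1510/3*44 = -66440/3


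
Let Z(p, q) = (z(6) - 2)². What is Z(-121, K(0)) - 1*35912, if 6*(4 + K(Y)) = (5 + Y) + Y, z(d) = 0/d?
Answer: -35908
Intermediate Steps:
z(d) = 0
K(Y) = -19/6 + Y/3 (K(Y) = -4 + ((5 + Y) + Y)/6 = -4 + (5 + 2*Y)/6 = -4 + (⅚ + Y/3) = -19/6 + Y/3)
Z(p, q) = 4 (Z(p, q) = (0 - 2)² = (-2)² = 4)
Z(-121, K(0)) - 1*35912 = 4 - 1*35912 = 4 - 35912 = -35908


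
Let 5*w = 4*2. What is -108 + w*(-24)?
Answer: -732/5 ≈ -146.40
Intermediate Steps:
w = 8/5 (w = (4*2)/5 = (1/5)*8 = 8/5 ≈ 1.6000)
-108 + w*(-24) = -108 + (8/5)*(-24) = -108 - 192/5 = -732/5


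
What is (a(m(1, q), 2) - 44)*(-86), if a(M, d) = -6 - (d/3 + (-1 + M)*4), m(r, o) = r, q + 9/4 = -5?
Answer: 13072/3 ≈ 4357.3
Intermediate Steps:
q = -29/4 (q = -9/4 - 5 = -29/4 ≈ -7.2500)
a(M, d) = -2 - 4*M - d/3 (a(M, d) = -6 - (d*(⅓) + (-4 + 4*M)) = -6 - (d/3 + (-4 + 4*M)) = -6 - (-4 + 4*M + d/3) = -6 + (4 - 4*M - d/3) = -2 - 4*M - d/3)
(a(m(1, q), 2) - 44)*(-86) = ((-2 - 4*1 - ⅓*2) - 44)*(-86) = ((-2 - 4 - ⅔) - 44)*(-86) = (-20/3 - 44)*(-86) = -152/3*(-86) = 13072/3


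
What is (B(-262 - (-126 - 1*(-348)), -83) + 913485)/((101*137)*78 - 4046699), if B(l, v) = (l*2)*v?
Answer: -32059/95723 ≈ -0.33491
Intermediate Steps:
B(l, v) = 2*l*v (B(l, v) = (2*l)*v = 2*l*v)
(B(-262 - (-126 - 1*(-348)), -83) + 913485)/((101*137)*78 - 4046699) = (2*(-262 - (-126 - 1*(-348)))*(-83) + 913485)/((101*137)*78 - 4046699) = (2*(-262 - (-126 + 348))*(-83) + 913485)/(13837*78 - 4046699) = (2*(-262 - 1*222)*(-83) + 913485)/(1079286 - 4046699) = (2*(-262 - 222)*(-83) + 913485)/(-2967413) = (2*(-484)*(-83) + 913485)*(-1/2967413) = (80344 + 913485)*(-1/2967413) = 993829*(-1/2967413) = -32059/95723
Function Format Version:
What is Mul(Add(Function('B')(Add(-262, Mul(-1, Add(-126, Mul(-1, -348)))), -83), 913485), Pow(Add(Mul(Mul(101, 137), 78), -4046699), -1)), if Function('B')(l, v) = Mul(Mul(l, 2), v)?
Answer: Rational(-32059, 95723) ≈ -0.33491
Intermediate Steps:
Function('B')(l, v) = Mul(2, l, v) (Function('B')(l, v) = Mul(Mul(2, l), v) = Mul(2, l, v))
Mul(Add(Function('B')(Add(-262, Mul(-1, Add(-126, Mul(-1, -348)))), -83), 913485), Pow(Add(Mul(Mul(101, 137), 78), -4046699), -1)) = Mul(Add(Mul(2, Add(-262, Mul(-1, Add(-126, Mul(-1, -348)))), -83), 913485), Pow(Add(Mul(Mul(101, 137), 78), -4046699), -1)) = Mul(Add(Mul(2, Add(-262, Mul(-1, Add(-126, 348))), -83), 913485), Pow(Add(Mul(13837, 78), -4046699), -1)) = Mul(Add(Mul(2, Add(-262, Mul(-1, 222)), -83), 913485), Pow(Add(1079286, -4046699), -1)) = Mul(Add(Mul(2, Add(-262, -222), -83), 913485), Pow(-2967413, -1)) = Mul(Add(Mul(2, -484, -83), 913485), Rational(-1, 2967413)) = Mul(Add(80344, 913485), Rational(-1, 2967413)) = Mul(993829, Rational(-1, 2967413)) = Rational(-32059, 95723)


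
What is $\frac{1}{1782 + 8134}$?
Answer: $\frac{1}{9916} \approx 0.00010085$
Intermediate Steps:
$\frac{1}{1782 + 8134} = \frac{1}{9916}$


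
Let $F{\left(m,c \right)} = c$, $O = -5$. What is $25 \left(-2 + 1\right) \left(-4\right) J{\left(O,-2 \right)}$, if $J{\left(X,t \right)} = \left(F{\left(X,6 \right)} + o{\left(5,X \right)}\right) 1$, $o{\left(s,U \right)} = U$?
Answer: $100$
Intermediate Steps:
$J{\left(X,t \right)} = 6 + X$ ($J{\left(X,t \right)} = \left(6 + X\right) 1 = 6 + X$)
$25 \left(-2 + 1\right) \left(-4\right) J{\left(O,-2 \right)} = 25 \left(-2 + 1\right) \left(-4\right) \left(6 - 5\right) = 25 \left(\left(-1\right) \left(-4\right)\right) 1 = 25 \cdot 4 \cdot 1 = 100 \cdot 1 = 100$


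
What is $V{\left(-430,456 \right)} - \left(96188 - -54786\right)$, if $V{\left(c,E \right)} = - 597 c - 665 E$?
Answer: $-197504$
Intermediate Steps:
$V{\left(c,E \right)} = - 665 E - 597 c$
$V{\left(-430,456 \right)} - \left(96188 - -54786\right) = \left(\left(-665\right) 456 - -256710\right) - \left(96188 - -54786\right) = \left(-303240 + 256710\right) - \left(96188 + 54786\right) = -46530 - 150974 = -197504$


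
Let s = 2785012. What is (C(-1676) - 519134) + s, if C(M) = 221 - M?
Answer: 2267775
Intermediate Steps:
(C(-1676) - 519134) + s = ((221 - 1*(-1676)) - 519134) + 2785012 = ((221 + 1676) - 519134) + 2785012 = (1897 - 519134) + 2785012 = -517237 + 2785012 = 2267775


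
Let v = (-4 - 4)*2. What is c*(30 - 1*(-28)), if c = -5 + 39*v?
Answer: -36482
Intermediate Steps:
v = -16 (v = -8*2 = -16)
c = -629 (c = -5 + 39*(-16) = -5 - 624 = -629)
c*(30 - 1*(-28)) = -629*(30 - 1*(-28)) = -629*(30 + 28) = -629*58 = -36482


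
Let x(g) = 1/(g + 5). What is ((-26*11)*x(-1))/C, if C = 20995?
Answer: -11/3230 ≈ -0.0034056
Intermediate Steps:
x(g) = 1/(5 + g)
((-26*11)*x(-1))/C = ((-26*11)/(5 - 1))/20995 = -286/4*(1/20995) = -286*¼*(1/20995) = -143/2*1/20995 = -11/3230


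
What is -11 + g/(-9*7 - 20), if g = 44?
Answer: -957/83 ≈ -11.530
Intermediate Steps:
-11 + g/(-9*7 - 20) = -11 + 44/(-9*7 - 20) = -11 + 44/(-63 - 20) = -11 + 44/(-83) = -11 + 44*(-1/83) = -11 - 44/83 = -957/83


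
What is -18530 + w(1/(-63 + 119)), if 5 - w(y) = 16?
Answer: -18541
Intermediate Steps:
w(y) = -11 (w(y) = 5 - 1*16 = 5 - 16 = -11)
-18530 + w(1/(-63 + 119)) = -18530 - 11 = -18541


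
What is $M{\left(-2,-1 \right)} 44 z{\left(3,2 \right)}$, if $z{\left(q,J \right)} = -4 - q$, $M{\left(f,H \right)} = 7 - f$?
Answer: $-2772$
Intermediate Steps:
$M{\left(-2,-1 \right)} 44 z{\left(3,2 \right)} = \left(7 - -2\right) 44 \left(-4 - 3\right) = \left(7 + 2\right) 44 \left(-4 - 3\right) = 9 \cdot 44 \left(-7\right) = 396 \left(-7\right) = -2772$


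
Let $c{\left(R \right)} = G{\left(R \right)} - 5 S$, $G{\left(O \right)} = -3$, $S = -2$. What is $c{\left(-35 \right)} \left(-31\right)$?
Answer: $-217$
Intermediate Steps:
$c{\left(R \right)} = 7$ ($c{\left(R \right)} = -3 - -10 = -3 + 10 = 7$)
$c{\left(-35 \right)} \left(-31\right) = 7 \left(-31\right) = -217$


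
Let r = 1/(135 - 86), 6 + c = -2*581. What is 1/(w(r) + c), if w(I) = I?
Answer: -49/57231 ≈ -0.00085618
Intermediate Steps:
c = -1168 (c = -6 - 2*581 = -6 - 1162 = -1168)
r = 1/49 ≈ 0.020408
1/(w(r) + c) = 1/(1/49 - 1168) = 1/(-57231/49) = -49/57231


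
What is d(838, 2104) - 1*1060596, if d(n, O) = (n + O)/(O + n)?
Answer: -1060595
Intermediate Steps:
d(n, O) = 1 (d(n, O) = (O + n)/(O + n) = 1)
d(838, 2104) - 1*1060596 = 1 - 1*1060596 = 1 - 1060596 = -1060595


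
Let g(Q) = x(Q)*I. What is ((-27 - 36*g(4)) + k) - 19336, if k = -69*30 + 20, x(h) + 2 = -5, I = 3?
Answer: -20657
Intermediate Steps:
x(h) = -7 (x(h) = -2 - 5 = -7)
g(Q) = -21 (g(Q) = -7*3 = -21)
k = -2050 (k = -2070 + 20 = -2050)
((-27 - 36*g(4)) + k) - 19336 = ((-27 - 36*(-21)) - 2050) - 19336 = ((-27 + 756) - 2050) - 19336 = (729 - 2050) - 19336 = -1321 - 19336 = -20657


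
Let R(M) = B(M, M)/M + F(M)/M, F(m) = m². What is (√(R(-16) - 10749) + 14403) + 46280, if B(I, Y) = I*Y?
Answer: 60683 + I*√10781 ≈ 60683.0 + 103.83*I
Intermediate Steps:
R(M) = 2*M (R(M) = (M*M)/M + M²/M = M²/M + M = M + M = 2*M)
(√(R(-16) - 10749) + 14403) + 46280 = (√(2*(-16) - 10749) + 14403) + 46280 = (√(-32 - 10749) + 14403) + 46280 = (√(-10781) + 14403) + 46280 = (I*√10781 + 14403) + 46280 = (14403 + I*√10781) + 46280 = 60683 + I*√10781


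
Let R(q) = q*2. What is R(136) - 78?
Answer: 194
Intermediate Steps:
R(q) = 2*q
R(136) - 78 = 2*136 - 78 = 272 - 78 = 194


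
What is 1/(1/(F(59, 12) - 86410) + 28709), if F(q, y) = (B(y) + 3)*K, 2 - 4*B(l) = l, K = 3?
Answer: 172817/4961403251 ≈ 3.4832e-5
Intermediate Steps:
B(l) = ½ - l/4
F(q, y) = 21/2 - 3*y/4 (F(q, y) = ((½ - y/4) + 3)*3 = (7/2 - y/4)*3 = 21/2 - 3*y/4)
1/(1/(F(59, 12) - 86410) + 28709) = 1/(1/((21/2 - ¾*12) - 86410) + 28709) = 1/(1/((21/2 - 9) - 86410) + 28709) = 1/(1/(3/2 - 86410) + 28709) = 1/(1/(-172817/2) + 28709) = 1/(-2/172817 + 28709) = 1/(4961403251/172817) = 172817/4961403251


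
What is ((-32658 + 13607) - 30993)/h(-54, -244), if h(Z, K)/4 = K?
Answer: 12511/244 ≈ 51.275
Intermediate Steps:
h(Z, K) = 4*K
((-32658 + 13607) - 30993)/h(-54, -244) = ((-32658 + 13607) - 30993)/((4*(-244))) = (-19051 - 30993)/(-976) = -50044*(-1/976) = 12511/244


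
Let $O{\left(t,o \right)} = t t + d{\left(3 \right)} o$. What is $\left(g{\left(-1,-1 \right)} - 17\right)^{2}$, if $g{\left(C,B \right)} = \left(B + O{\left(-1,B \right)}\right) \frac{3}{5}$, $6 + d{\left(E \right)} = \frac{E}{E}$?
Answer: $196$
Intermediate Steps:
$d{\left(E \right)} = -5$ ($d{\left(E \right)} = -6 + \frac{E}{E} = -6 + 1 = -5$)
$O{\left(t,o \right)} = t^{2} - 5 o$ ($O{\left(t,o \right)} = t t - 5 o = t^{2} - 5 o$)
$g{\left(C,B \right)} = \frac{3}{5} - \frac{12 B}{5}$ ($g{\left(C,B \right)} = \left(B - \left(-1 + 5 B\right)\right) \frac{3}{5} = \left(B - \left(-1 + 5 B\right)\right) 3 \cdot \frac{1}{5} = \left(1 - 4 B\right) \frac{3}{5} = \frac{3}{5} - \frac{12 B}{5}$)
$\left(g{\left(-1,-1 \right)} - 17\right)^{2} = \left(\left(\frac{3}{5} - - \frac{12}{5}\right) - 17\right)^{2} = \left(\left(\frac{3}{5} + \frac{12}{5}\right) - 17\right)^{2} = \left(3 - 17\right)^{2} = \left(-14\right)^{2} = 196$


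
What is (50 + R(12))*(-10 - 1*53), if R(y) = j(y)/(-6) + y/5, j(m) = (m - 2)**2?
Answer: -11256/5 ≈ -2251.2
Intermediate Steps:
j(m) = (-2 + m)**2
R(y) = -(-2 + y)**2/6 + y/5 (R(y) = (-2 + y)**2/(-6) + y/5 = (-2 + y)**2*(-1/6) + y*(1/5) = -(-2 + y)**2/6 + y/5)
(50 + R(12))*(-10 - 1*53) = (50 + (-(-2 + 12)**2/6 + (1/5)*12))*(-10 - 1*53) = (50 + (-1/6*10**2 + 12/5))*(-10 - 53) = (50 + (-1/6*100 + 12/5))*(-63) = (50 + (-50/3 + 12/5))*(-63) = (50 - 214/15)*(-63) = (536/15)*(-63) = -11256/5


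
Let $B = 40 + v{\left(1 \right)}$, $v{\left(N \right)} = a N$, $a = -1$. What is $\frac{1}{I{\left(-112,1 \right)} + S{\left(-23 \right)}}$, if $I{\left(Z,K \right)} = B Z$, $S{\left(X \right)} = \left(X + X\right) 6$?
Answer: $- \frac{1}{4644} \approx -0.00021533$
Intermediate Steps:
$v{\left(N \right)} = - N$
$B = 39$ ($B = 40 - 1 = 39$)
$S{\left(X \right)} = 12 X$ ($S{\left(X \right)} = 2 X 6 = 12 X$)
$I{\left(Z,K \right)} = 39 Z$
$\frac{1}{I{\left(-112,1 \right)} + S{\left(-23 \right)}} = \frac{1}{39 \left(-112\right) + 12 \left(-23\right)} = \frac{1}{-4368 - 276} = \frac{1}{-4644} = - \frac{1}{4644}$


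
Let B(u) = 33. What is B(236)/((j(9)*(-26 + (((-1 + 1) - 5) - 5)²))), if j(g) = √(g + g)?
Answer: 11*√2/148 ≈ 0.10511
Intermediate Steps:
j(g) = √2*√g (j(g) = √(2*g) = √2*√g)
B(236)/((j(9)*(-26 + (((-1 + 1) - 5) - 5)²))) = 33/(((√2*√9)*(-26 + (((-1 + 1) - 5) - 5)²))) = 33/(((√2*3)*(-26 + ((0 - 5) - 5)²))) = 33/(((3*√2)*(-26 + (-5 - 5)²))) = 33/(((3*√2)*(-26 + (-10)²))) = 33/(((3*√2)*(-26 + 100))) = 33/(((3*√2)*74)) = 33/((222*√2)) = 33*(√2/444) = 11*√2/148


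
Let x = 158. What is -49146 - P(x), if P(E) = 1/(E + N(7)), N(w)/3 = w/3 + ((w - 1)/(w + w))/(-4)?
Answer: -226612234/4611 ≈ -49146.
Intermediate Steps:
N(w) = w - 3*(-1 + w)/(8*w) (N(w) = 3*(w/3 + ((w - 1)/(w + w))/(-4)) = 3*(w*(⅓) + ((-1 + w)/((2*w)))*(-¼)) = 3*(w/3 + ((-1 + w)*(1/(2*w)))*(-¼)) = 3*(w/3 + ((-1 + w)/(2*w))*(-¼)) = 3*(w/3 - (-1 + w)/(8*w)) = w - 3*(-1 + w)/(8*w))
P(E) = 1/(187/28 + E) (P(E) = 1/(E + (-3/8 + 7 + (3/8)/7)) = 1/(E + (-3/8 + 7 + (3/8)*(⅐))) = 1/(E + (-3/8 + 7 + 3/56)) = 1/(E + 187/28) = 1/(187/28 + E))
-49146 - P(x) = -49146 - 28/(187 + 28*158) = -49146 - 28/(187 + 4424) = -49146 - 28/4611 = -226612234/4611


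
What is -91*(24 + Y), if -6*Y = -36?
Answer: -2730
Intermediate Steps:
Y = 6 (Y = -⅙*(-36) = 6)
-91*(24 + Y) = -91*(24 + 6) = -91*30 = -2730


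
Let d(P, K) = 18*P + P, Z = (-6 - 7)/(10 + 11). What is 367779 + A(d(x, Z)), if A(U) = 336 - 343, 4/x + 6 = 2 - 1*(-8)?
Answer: 367772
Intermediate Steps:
x = 1 (x = 4/(-6 + (2 - 1*(-8))) = 4/(-6 + (2 + 8)) = 4/(-6 + 10) = 4/4 = 4*(¼) = 1)
Z = -13/21 ≈ -0.61905
d(P, K) = 19*P
A(U) = -7
367779 + A(d(x, Z)) = 367779 - 7 = 367772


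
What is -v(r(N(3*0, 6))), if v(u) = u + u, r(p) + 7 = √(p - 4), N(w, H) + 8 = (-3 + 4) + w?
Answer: 14 - 2*I*√11 ≈ 14.0 - 6.6332*I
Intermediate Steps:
N(w, H) = -7 + w (N(w, H) = -8 + ((-3 + 4) + w) = -8 + (1 + w) = -7 + w)
r(p) = -7 + √(-4 + p) (r(p) = -7 + √(p - 4) = -7 + √(-4 + p))
v(u) = 2*u
-v(r(N(3*0, 6))) = -2*(-7 + √(-4 + (-7 + 3*0))) = -2*(-7 + √(-4 + (-7 + 0))) = -2*(-7 + √(-4 - 7)) = -2*(-7 + √(-11)) = -2*(-7 + I*√11) = -(-14 + 2*I*√11) = 14 - 2*I*√11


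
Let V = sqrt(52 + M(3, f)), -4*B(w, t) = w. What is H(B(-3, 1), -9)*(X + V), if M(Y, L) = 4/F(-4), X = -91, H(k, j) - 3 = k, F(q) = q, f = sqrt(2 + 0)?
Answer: -1365/4 + 15*sqrt(51)/4 ≈ -314.47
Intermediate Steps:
B(w, t) = -w/4
f = sqrt(2) ≈ 1.4142
H(k, j) = 3 + k
M(Y, L) = -1 (M(Y, L) = 4/(-4) = 4*(-1/4) = -1)
V = sqrt(51) (V = sqrt(52 - 1) = sqrt(51) ≈ 7.1414)
H(B(-3, 1), -9)*(X + V) = (3 - 1/4*(-3))*(-91 + sqrt(51)) = (3 + 3/4)*(-91 + sqrt(51)) = 15*(-91 + sqrt(51))/4 = -1365/4 + 15*sqrt(51)/4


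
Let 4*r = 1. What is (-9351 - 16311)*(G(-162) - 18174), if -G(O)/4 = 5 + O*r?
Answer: 462737184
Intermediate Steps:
r = ¼ (r = (¼)*1 = ¼ ≈ 0.25000)
G(O) = -20 - O (G(O) = -4*(5 + O*(¼)) = -4*(5 + O/4) = -20 - O)
(-9351 - 16311)*(G(-162) - 18174) = (-9351 - 16311)*((-20 - 1*(-162)) - 18174) = -25662*((-20 + 162) - 18174) = -25662*(142 - 18174) = -25662*(-18032) = 462737184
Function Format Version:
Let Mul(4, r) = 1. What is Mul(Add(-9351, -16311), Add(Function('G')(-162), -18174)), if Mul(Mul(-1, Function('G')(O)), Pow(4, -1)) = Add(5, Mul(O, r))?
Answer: 462737184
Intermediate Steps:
r = Rational(1, 4) (r = Mul(Rational(1, 4), 1) = Rational(1, 4) ≈ 0.25000)
Function('G')(O) = Add(-20, Mul(-1, O)) (Function('G')(O) = Mul(-4, Add(5, Mul(O, Rational(1, 4)))) = Mul(-4, Add(5, Mul(Rational(1, 4), O))) = Add(-20, Mul(-1, O)))
Mul(Add(-9351, -16311), Add(Function('G')(-162), -18174)) = Mul(Add(-9351, -16311), Add(Add(-20, Mul(-1, -162)), -18174)) = Mul(-25662, Add(Add(-20, 162), -18174)) = Mul(-25662, Add(142, -18174)) = Mul(-25662, -18032) = 462737184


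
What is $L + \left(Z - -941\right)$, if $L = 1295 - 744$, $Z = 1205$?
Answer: $2697$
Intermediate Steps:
$L = 551$ ($L = 1295 - 744 = 551$)
$L + \left(Z - -941\right) = 551 + \left(1205 - -941\right) = 551 + \left(1205 + 941\right) = 551 + 2146 = 2697$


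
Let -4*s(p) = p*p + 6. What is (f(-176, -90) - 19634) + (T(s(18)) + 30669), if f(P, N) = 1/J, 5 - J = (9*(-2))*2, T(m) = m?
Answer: 898107/82 ≈ 10953.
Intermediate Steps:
s(p) = -3/2 - p**2/4 (s(p) = -(p*p + 6)/4 = -(p**2 + 6)/4 = -(6 + p**2)/4 = -3/2 - p**2/4)
J = 41 (J = 5 - 9*(-2)*2 = 5 - (-18)*2 = 5 - 1*(-36) = 5 + 36 = 41)
f(P, N) = 1/41
(f(-176, -90) - 19634) + (T(s(18)) + 30669) = (1/41 - 19634) + ((-3/2 - 1/4*18**2) + 30669) = -804993/41 + ((-3/2 - 1/4*324) + 30669) = -804993/41 + ((-3/2 - 81) + 30669) = -804993/41 + (-165/2 + 30669) = -804993/41 + 61173/2 = 898107/82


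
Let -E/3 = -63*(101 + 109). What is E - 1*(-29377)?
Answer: 69067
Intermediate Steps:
E = 39690 (E = -(-189)*(101 + 109) = -(-189)*210 = -3*(-13230) = 39690)
E - 1*(-29377) = 39690 - 1*(-29377) = 39690 + 29377 = 69067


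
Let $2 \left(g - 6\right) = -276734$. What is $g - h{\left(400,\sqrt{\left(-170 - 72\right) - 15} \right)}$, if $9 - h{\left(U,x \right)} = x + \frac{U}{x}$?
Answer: $-138370 - \frac{143 i \sqrt{257}}{257} \approx -1.3837 \cdot 10^{5} - 8.9201 i$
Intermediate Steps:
$g = -138361$ ($g = 6 + \frac{1}{2} \left(-276734\right) = 6 - 138367 = -138361$)
$h{\left(U,x \right)} = 9 - x - \frac{U}{x}$ ($h{\left(U,x \right)} = 9 - \left(x + \frac{U}{x}\right) = 9 - x - \frac{U}{x}$)
$g - h{\left(400,\sqrt{\left(-170 - 72\right) - 15} \right)} = -138361 - \left(9 - \sqrt{\left(-170 - 72\right) - 15} - \frac{400}{\sqrt{\left(-170 - 72\right) - 15}}\right) = -138361 - \left(9 - \sqrt{-242 - 15} - \frac{400}{\sqrt{-242 - 15}}\right) = -138361 - \left(9 - \sqrt{-257} - \frac{400}{\sqrt{-257}}\right) = -138361 - \left(9 - i \sqrt{257} - \frac{400}{i \sqrt{257}}\right) = -138361 - \left(9 - i \sqrt{257} - 400 \left(- \frac{i \sqrt{257}}{257}\right)\right) = -138361 - \left(9 - i \sqrt{257} + \frac{400 i \sqrt{257}}{257}\right) = -138361 - \left(9 + \frac{143 i \sqrt{257}}{257}\right) = -138370 - \frac{143 i \sqrt{257}}{257}$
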